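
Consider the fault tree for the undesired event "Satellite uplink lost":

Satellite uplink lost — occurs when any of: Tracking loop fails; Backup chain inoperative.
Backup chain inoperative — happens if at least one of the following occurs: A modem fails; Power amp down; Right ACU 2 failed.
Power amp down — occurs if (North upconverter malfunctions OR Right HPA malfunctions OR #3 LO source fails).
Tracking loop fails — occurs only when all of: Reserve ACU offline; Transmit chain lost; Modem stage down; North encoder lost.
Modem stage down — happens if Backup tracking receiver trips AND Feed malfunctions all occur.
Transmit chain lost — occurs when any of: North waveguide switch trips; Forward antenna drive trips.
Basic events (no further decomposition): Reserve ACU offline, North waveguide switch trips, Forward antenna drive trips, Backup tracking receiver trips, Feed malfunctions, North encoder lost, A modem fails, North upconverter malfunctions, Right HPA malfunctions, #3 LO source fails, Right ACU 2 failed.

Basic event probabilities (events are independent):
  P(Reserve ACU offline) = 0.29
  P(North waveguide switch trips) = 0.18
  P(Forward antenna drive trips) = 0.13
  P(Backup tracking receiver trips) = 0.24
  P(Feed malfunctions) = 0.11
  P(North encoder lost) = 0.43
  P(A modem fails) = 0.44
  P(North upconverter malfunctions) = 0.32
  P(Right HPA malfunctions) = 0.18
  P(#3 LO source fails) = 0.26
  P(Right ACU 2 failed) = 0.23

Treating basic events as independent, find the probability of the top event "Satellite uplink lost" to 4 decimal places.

P(Transmit chain lost) [OR] = 1 − (1−0.18) × (1−0.13) = 0.286600
P(Modem stage down) [AND] = 0.24 × 0.11 = 0.026400
P(Tracking loop fails) [AND] = 0.29 × 0.286600 × 0.026400 × 0.43 = 0.000944
P(Power amp down) [OR] = 1 − (1−0.32) × (1−0.18) × (1−0.26) = 0.587376
P(Backup chain inoperative) [OR] = 1 − (1−0.44) × (1−0.587376) × (1−0.23) = 0.822077
P(Satellite uplink lost) [OR] = 1 − (1−0.000944) × (1−0.822077) = 0.822245
Rounded to 4 decimal places: P(Satellite uplink lost) ≈ 0.8222.

0.8222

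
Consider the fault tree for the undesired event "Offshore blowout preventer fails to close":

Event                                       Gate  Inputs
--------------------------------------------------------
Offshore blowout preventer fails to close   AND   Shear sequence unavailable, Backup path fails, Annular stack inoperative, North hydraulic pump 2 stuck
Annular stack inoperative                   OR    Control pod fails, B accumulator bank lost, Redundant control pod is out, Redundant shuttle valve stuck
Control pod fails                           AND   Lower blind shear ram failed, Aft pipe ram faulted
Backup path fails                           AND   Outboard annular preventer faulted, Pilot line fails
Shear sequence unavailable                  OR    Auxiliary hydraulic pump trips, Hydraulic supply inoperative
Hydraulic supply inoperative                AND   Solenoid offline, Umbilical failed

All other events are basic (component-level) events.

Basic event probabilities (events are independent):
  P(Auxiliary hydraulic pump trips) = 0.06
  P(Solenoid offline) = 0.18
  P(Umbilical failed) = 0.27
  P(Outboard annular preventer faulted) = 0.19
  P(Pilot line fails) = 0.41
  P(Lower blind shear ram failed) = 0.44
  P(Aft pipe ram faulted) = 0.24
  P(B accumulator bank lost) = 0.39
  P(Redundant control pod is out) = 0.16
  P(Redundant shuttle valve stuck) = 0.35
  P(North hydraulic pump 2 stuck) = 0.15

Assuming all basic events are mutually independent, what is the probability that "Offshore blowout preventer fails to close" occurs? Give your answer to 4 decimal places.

0.0009

P(Hydraulic supply inoperative) [AND] = 0.18 × 0.27 = 0.048600
P(Shear sequence unavailable) [OR] = 1 − (1−0.06) × (1−0.048600) = 0.105684
P(Backup path fails) [AND] = 0.19 × 0.41 = 0.077900
P(Control pod fails) [AND] = 0.44 × 0.24 = 0.105600
P(Annular stack inoperative) [OR] = 1 − (1−0.105600) × (1−0.39) × (1−0.16) × (1−0.35) = 0.702111
P(Offshore blowout preventer fails to close) [AND] = 0.105684 × 0.077900 × 0.702111 × 0.15 = 0.000867
Rounded to 4 decimal places: P(Offshore blowout preventer fails to close) ≈ 0.0009.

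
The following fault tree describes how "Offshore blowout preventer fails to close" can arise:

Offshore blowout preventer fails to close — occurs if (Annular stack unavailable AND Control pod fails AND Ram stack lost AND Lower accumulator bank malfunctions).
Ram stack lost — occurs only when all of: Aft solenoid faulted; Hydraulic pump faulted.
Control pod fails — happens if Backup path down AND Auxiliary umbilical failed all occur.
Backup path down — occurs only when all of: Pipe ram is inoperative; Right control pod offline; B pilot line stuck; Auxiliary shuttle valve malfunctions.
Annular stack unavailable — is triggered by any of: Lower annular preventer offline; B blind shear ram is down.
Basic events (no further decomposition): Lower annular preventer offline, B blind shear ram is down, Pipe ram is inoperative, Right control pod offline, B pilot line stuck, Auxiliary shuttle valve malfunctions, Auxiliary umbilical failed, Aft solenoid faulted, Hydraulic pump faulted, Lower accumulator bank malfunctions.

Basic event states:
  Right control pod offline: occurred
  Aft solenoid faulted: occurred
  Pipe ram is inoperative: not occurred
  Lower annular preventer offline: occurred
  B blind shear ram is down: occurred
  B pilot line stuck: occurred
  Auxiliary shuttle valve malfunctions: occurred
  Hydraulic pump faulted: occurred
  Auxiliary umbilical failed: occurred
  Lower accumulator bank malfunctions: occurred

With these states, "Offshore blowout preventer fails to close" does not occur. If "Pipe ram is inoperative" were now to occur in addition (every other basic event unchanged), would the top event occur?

Counterfactual: set "Pipe ram is inoperative" to occurred.
Annular stack unavailable [OR]: Lower annular preventer offline=occurs, B blind shear ram is down=occurs → at least one input occurs → occurs.
Backup path down [AND]: Pipe ram is inoperative=occurs, Right control pod offline=occurs, B pilot line stuck=occurs, Auxiliary shuttle valve malfunctions=occurs → all inputs occur → occurs.
Control pod fails [AND]: Backup path down=occurs, Auxiliary umbilical failed=occurs → all inputs occur → occurs.
Ram stack lost [AND]: Aft solenoid faulted=occurs, Hydraulic pump faulted=occurs → all inputs occur → occurs.
Offshore blowout preventer fails to close [AND]: Annular stack unavailable=occurs, Control pod fails=occurs, Ram stack lost=occurs, Lower accumulator bank malfunctions=occurs → all inputs occur → occurs.

Yes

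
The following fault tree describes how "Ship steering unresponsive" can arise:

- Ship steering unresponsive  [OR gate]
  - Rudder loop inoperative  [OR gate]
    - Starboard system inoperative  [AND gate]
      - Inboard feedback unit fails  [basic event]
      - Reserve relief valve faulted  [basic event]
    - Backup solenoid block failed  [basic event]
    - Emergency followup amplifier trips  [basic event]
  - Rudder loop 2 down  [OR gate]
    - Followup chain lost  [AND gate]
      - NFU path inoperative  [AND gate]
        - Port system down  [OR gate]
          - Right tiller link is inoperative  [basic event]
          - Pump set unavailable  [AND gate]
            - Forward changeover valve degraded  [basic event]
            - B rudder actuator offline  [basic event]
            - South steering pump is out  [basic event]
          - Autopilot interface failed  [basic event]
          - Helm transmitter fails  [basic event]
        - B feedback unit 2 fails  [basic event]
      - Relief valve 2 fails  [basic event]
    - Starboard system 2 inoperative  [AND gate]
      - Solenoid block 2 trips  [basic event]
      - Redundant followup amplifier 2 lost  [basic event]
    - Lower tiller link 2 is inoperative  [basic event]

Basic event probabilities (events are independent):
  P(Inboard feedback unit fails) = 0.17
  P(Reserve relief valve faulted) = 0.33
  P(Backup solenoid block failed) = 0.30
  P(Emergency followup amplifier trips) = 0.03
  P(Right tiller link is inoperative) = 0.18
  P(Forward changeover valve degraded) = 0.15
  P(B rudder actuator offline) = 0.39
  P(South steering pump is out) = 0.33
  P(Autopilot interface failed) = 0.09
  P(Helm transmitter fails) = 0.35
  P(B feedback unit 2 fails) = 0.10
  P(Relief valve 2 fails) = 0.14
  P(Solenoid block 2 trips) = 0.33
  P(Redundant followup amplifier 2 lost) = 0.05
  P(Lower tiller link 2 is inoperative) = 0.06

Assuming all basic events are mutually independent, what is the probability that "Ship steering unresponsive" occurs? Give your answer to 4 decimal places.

0.4118

P(Starboard system inoperative) [AND] = 0.17 × 0.33 = 0.056100
P(Rudder loop inoperative) [OR] = 1 − (1−0.056100) × (1−0.30) × (1−0.03) = 0.359092
P(Pump set unavailable) [AND] = 0.15 × 0.39 × 0.33 = 0.019305
P(Port system down) [OR] = 1 − (1−0.18) × (1−0.019305) × (1−0.09) × (1−0.35) = 0.524334
P(NFU path inoperative) [AND] = 0.524334 × 0.10 = 0.052433
P(Followup chain lost) [AND] = 0.052433 × 0.14 = 0.007341
P(Starboard system 2 inoperative) [AND] = 0.33 × 0.05 = 0.016500
P(Rudder loop 2 down) [OR] = 1 − (1−0.007341) × (1−0.016500) × (1−0.06) = 0.082297
P(Ship steering unresponsive) [OR] = 1 − (1−0.359092) × (1−0.082297) = 0.411837
Rounded to 4 decimal places: P(Ship steering unresponsive) ≈ 0.4118.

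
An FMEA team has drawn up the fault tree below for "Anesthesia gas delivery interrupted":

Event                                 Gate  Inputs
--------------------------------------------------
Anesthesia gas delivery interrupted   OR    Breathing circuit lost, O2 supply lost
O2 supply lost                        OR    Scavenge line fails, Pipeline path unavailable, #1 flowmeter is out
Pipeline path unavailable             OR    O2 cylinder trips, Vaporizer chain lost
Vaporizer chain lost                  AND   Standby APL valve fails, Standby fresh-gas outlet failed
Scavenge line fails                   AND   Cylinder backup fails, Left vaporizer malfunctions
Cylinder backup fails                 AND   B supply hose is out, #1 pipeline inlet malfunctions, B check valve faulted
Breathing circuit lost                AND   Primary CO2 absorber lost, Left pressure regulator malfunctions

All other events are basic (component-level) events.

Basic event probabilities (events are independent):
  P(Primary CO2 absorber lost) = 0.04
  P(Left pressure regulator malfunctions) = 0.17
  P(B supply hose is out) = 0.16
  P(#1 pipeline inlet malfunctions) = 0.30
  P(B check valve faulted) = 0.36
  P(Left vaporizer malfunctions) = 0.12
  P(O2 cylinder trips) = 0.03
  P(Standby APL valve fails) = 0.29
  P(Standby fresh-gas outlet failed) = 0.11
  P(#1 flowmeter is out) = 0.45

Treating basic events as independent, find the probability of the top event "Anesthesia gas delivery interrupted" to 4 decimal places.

0.4881

P(Breathing circuit lost) [AND] = 0.04 × 0.17 = 0.006800
P(Cylinder backup fails) [AND] = 0.16 × 0.30 × 0.36 = 0.017280
P(Scavenge line fails) [AND] = 0.017280 × 0.12 = 0.002074
P(Vaporizer chain lost) [AND] = 0.29 × 0.11 = 0.031900
P(Pipeline path unavailable) [OR] = 1 − (1−0.03) × (1−0.031900) = 0.060943
P(O2 supply lost) [OR] = 1 − (1−0.002074) × (1−0.060943) × (1−0.45) = 0.484590
P(Anesthesia gas delivery interrupted) [OR] = 1 − (1−0.006800) × (1−0.484590) = 0.488095
Rounded to 4 decimal places: P(Anesthesia gas delivery interrupted) ≈ 0.4881.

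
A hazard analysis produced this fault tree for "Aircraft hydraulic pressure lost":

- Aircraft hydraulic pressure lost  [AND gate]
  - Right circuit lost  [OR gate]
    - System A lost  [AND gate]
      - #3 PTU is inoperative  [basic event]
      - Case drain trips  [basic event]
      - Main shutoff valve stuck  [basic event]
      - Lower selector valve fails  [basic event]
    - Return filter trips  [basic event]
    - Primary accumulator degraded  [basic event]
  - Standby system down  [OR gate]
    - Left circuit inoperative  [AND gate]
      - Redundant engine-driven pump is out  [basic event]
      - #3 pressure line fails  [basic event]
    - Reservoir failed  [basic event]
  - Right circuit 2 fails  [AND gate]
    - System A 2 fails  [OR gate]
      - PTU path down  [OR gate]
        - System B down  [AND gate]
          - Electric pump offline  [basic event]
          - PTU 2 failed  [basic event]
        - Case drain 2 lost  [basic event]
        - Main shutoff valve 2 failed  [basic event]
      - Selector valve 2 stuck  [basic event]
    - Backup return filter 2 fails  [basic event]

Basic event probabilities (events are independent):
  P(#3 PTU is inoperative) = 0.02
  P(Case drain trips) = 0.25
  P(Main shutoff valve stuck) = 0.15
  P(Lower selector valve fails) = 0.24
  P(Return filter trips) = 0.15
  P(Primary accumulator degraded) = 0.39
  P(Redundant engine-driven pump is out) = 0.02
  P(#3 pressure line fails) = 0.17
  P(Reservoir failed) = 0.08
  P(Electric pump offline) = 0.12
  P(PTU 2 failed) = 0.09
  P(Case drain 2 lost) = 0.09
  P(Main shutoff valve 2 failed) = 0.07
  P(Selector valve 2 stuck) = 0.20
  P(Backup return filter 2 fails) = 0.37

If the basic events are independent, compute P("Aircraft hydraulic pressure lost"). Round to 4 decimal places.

P(System A lost) [AND] = 0.02 × 0.25 × 0.15 × 0.24 = 0.000180
P(Right circuit lost) [OR] = 1 − (1−0.000180) × (1−0.15) × (1−0.39) = 0.481593
P(Left circuit inoperative) [AND] = 0.02 × 0.17 = 0.003400
P(Standby system down) [OR] = 1 − (1−0.003400) × (1−0.08) = 0.083128
P(System B down) [AND] = 0.12 × 0.09 = 0.010800
P(PTU path down) [OR] = 1 − (1−0.010800) × (1−0.09) × (1−0.07) = 0.162840
P(System A 2 fails) [OR] = 1 − (1−0.162840) × (1−0.20) = 0.330272
P(Right circuit 2 fails) [AND] = 0.330272 × 0.37 = 0.122201
P(Aircraft hydraulic pressure lost) [AND] = 0.481593 × 0.083128 × 0.122201 = 0.004892
Rounded to 4 decimal places: P(Aircraft hydraulic pressure lost) ≈ 0.0049.

0.0049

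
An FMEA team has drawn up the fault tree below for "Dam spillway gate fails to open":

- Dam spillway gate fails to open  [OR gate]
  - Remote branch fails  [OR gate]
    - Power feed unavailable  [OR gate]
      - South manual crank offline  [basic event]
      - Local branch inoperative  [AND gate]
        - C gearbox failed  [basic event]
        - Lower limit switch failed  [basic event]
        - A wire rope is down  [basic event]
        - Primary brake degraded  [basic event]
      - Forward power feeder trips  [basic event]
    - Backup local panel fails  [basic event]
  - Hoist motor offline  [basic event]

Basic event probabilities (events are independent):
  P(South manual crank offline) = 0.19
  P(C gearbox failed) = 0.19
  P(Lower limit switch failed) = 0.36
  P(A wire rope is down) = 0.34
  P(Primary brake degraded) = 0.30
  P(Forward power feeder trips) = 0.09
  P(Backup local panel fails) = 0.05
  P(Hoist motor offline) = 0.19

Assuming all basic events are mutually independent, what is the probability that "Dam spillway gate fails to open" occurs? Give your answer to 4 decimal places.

P(Local branch inoperative) [AND] = 0.19 × 0.36 × 0.34 × 0.30 = 0.006977
P(Power feed unavailable) [OR] = 1 − (1−0.19) × (1−0.006977) × (1−0.09) = 0.268043
P(Remote branch fails) [OR] = 1 − (1−0.268043) × (1−0.05) = 0.304641
P(Dam spillway gate fails to open) [OR] = 1 − (1−0.304641) × (1−0.19) = 0.436759
Rounded to 4 decimal places: P(Dam spillway gate fails to open) ≈ 0.4368.

0.4368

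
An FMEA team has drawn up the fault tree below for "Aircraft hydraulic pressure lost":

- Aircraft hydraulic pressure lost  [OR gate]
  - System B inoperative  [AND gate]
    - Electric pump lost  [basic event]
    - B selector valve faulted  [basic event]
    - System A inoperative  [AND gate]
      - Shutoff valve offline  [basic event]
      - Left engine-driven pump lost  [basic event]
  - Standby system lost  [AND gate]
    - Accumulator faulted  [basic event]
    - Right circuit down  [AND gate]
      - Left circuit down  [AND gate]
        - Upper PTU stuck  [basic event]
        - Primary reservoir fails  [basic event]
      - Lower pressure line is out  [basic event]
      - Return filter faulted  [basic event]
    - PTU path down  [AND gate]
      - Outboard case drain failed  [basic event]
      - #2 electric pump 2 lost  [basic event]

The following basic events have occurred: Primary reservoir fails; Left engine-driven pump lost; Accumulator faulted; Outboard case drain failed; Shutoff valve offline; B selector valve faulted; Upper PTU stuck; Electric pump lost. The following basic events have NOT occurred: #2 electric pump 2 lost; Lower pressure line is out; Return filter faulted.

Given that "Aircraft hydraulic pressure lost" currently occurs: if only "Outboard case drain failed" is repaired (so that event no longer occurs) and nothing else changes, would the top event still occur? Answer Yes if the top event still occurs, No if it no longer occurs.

Counterfactual: set "Outboard case drain failed" to not occurred.
System A inoperative [AND]: Shutoff valve offline=occurs, Left engine-driven pump lost=occurs → all inputs occur → occurs.
System B inoperative [AND]: Electric pump lost=occurs, B selector valve faulted=occurs, System A inoperative=occurs → all inputs occur → occurs.
Left circuit down [AND]: Upper PTU stuck=occurs, Primary reservoir fails=occurs → all inputs occur → occurs.
Right circuit down [AND]: Left circuit down=occurs, Lower pressure line is out=not, Return filter faulted=not → not all inputs occur → does not occur.
PTU path down [AND]: Outboard case drain failed=not, #2 electric pump 2 lost=not → not all inputs occur → does not occur.
Standby system lost [AND]: Accumulator faulted=occurs, Right circuit down=not, PTU path down=not → not all inputs occur → does not occur.
Aircraft hydraulic pressure lost [OR]: System B inoperative=occurs, Standby system lost=not → at least one input occurs → occurs.

Yes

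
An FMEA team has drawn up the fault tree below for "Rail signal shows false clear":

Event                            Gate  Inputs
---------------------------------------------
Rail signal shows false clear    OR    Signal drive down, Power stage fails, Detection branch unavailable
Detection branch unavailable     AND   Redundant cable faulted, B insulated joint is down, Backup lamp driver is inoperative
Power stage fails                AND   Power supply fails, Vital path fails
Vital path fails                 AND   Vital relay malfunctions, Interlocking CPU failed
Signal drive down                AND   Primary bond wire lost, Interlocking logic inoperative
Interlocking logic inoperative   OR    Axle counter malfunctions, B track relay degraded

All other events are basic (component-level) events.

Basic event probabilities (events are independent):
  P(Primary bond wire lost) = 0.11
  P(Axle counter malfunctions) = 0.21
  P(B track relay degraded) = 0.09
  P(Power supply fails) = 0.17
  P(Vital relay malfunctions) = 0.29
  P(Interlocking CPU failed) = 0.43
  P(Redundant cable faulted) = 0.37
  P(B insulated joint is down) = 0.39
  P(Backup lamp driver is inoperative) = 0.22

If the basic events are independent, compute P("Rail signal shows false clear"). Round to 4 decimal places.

P(Interlocking logic inoperative) [OR] = 1 − (1−0.21) × (1−0.09) = 0.281100
P(Signal drive down) [AND] = 0.11 × 0.281100 = 0.030921
P(Vital path fails) [AND] = 0.29 × 0.43 = 0.124700
P(Power stage fails) [AND] = 0.17 × 0.124700 = 0.021199
P(Detection branch unavailable) [AND] = 0.37 × 0.39 × 0.22 = 0.031746
P(Rail signal shows false clear) [OR] = 1 − (1−0.030921) × (1−0.021199) × (1−0.031746) = 0.081577
Rounded to 4 decimal places: P(Rail signal shows false clear) ≈ 0.0816.

0.0816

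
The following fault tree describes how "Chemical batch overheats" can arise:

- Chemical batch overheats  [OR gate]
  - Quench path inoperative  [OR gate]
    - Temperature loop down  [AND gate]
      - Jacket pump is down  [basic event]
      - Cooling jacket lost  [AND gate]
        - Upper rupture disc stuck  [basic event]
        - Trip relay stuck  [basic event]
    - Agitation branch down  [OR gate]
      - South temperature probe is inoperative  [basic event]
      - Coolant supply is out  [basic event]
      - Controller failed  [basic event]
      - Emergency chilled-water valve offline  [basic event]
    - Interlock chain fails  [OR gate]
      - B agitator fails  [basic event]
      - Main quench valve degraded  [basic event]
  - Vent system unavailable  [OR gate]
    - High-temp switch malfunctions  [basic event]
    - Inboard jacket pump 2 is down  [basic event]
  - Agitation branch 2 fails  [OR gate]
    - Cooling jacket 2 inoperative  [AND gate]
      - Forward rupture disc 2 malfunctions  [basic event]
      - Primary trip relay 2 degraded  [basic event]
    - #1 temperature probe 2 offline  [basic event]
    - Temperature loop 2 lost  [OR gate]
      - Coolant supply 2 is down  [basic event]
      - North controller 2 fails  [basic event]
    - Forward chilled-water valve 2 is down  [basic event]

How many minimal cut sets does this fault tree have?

Cooling jacket lost [AND]: one cut set from each child combined → 1 × 1 = 1 cut set(s).
Temperature loop down [AND]: one cut set from each child combined → 1 × 1 = 1 cut set(s).
Agitation branch down [OR]: union of children's cut sets → 4 cut set(s).
Interlock chain fails [OR]: union of children's cut sets → 2 cut set(s).
Quench path inoperative [OR]: union of children's cut sets → 7 cut set(s).
Vent system unavailable [OR]: union of children's cut sets → 2 cut set(s).
Cooling jacket 2 inoperative [AND]: one cut set from each child combined → 1 × 1 = 1 cut set(s).
Temperature loop 2 lost [OR]: union of children's cut sets → 2 cut set(s).
Agitation branch 2 fails [OR]: union of children's cut sets → 5 cut set(s).
Chemical batch overheats [OR]: union of children's cut sets → 14 cut set(s).

14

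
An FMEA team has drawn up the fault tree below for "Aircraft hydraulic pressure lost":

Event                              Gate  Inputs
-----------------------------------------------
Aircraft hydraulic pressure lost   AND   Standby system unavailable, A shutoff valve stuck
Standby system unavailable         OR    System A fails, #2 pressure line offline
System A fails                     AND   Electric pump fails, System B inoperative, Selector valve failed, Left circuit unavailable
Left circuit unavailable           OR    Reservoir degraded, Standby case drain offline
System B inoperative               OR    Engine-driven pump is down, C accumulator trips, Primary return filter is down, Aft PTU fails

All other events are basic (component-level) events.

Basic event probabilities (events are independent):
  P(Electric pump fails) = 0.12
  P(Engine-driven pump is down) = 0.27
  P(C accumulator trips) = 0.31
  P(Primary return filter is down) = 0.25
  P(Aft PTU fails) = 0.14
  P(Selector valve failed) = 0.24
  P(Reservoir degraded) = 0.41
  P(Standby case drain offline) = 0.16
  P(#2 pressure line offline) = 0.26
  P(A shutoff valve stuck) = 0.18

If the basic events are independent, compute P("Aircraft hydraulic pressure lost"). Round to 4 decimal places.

P(System B inoperative) [OR] = 1 − (1−0.27) × (1−0.31) × (1−0.25) × (1−0.14) = 0.675114
P(Left circuit unavailable) [OR] = 1 − (1−0.41) × (1−0.16) = 0.504400
P(System A fails) [AND] = 0.12 × 0.675114 × 0.24 × 0.504400 = 0.009807
P(Standby system unavailable) [OR] = 1 − (1−0.009807) × (1−0.26) = 0.267257
P(Aircraft hydraulic pressure lost) [AND] = 0.267257 × 0.18 = 0.048106
Rounded to 4 decimal places: P(Aircraft hydraulic pressure lost) ≈ 0.0481.

0.0481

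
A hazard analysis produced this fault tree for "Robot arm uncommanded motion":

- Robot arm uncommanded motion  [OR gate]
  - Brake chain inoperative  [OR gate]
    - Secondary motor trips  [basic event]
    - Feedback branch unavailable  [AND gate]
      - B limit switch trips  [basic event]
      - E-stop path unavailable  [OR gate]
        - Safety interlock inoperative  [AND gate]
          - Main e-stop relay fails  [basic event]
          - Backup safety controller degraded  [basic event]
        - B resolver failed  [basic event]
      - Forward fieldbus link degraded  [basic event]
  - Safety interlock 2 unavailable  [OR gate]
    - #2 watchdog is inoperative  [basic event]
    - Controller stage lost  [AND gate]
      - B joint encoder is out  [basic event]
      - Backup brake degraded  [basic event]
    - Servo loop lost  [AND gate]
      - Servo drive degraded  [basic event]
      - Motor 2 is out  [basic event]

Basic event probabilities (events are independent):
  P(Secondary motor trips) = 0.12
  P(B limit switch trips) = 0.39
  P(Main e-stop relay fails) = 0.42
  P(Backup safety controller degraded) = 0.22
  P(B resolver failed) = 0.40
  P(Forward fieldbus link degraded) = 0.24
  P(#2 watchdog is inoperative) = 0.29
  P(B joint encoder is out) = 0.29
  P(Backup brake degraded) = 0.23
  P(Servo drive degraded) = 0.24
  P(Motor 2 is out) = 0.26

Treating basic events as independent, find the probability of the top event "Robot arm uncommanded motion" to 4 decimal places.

0.4766

P(Safety interlock inoperative) [AND] = 0.42 × 0.22 = 0.092400
P(E-stop path unavailable) [OR] = 1 − (1−0.092400) × (1−0.40) = 0.455440
P(Feedback branch unavailable) [AND] = 0.39 × 0.455440 × 0.24 = 0.042629
P(Brake chain inoperative) [OR] = 1 − (1−0.12) × (1−0.042629) = 0.157514
P(Controller stage lost) [AND] = 0.29 × 0.23 = 0.066700
P(Servo loop lost) [AND] = 0.24 × 0.26 = 0.062400
P(Safety interlock 2 unavailable) [OR] = 1 − (1−0.29) × (1−0.066700) × (1−0.062400) = 0.378706
P(Robot arm uncommanded motion) [OR] = 1 − (1−0.157514) × (1−0.378706) = 0.476569
Rounded to 4 decimal places: P(Robot arm uncommanded motion) ≈ 0.4766.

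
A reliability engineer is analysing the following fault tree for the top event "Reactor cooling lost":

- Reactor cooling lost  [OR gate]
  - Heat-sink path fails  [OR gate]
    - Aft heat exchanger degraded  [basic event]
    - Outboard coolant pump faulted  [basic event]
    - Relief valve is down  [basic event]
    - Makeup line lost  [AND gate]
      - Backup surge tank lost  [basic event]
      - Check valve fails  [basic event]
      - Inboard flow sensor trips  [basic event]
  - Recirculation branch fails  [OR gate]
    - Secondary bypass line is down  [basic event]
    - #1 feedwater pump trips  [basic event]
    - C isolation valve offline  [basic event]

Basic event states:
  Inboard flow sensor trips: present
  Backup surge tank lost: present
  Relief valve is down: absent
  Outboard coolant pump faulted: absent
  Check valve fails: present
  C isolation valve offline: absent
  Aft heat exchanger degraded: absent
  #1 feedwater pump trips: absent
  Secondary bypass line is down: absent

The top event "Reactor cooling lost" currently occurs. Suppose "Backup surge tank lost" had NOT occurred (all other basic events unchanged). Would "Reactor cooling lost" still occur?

Counterfactual: set "Backup surge tank lost" to not occurred.
Makeup line lost [AND]: Backup surge tank lost=not, Check valve fails=occurs, Inboard flow sensor trips=occurs → not all inputs occur → does not occur.
Heat-sink path fails [OR]: Aft heat exchanger degraded=not, Outboard coolant pump faulted=not, Relief valve is down=not, Makeup line lost=not → no input occurs → does not occur.
Recirculation branch fails [OR]: Secondary bypass line is down=not, #1 feedwater pump trips=not, C isolation valve offline=not → no input occurs → does not occur.
Reactor cooling lost [OR]: Heat-sink path fails=not, Recirculation branch fails=not → no input occurs → does not occur.

No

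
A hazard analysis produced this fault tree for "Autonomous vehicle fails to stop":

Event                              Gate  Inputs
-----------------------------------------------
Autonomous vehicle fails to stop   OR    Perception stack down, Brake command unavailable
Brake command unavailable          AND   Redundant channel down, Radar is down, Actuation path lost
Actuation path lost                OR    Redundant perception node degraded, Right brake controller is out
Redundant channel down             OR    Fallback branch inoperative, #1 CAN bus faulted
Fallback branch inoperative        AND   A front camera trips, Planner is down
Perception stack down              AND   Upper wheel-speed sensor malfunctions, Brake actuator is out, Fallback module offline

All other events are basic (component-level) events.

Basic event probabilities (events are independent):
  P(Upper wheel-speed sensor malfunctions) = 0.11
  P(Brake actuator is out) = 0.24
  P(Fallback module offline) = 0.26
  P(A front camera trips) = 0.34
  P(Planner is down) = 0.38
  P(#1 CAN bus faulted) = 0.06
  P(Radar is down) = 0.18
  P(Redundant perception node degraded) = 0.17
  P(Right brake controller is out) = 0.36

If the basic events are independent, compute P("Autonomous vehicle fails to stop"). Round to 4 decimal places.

P(Perception stack down) [AND] = 0.11 × 0.24 × 0.26 = 0.006864
P(Fallback branch inoperative) [AND] = 0.34 × 0.38 = 0.129200
P(Redundant channel down) [OR] = 1 − (1−0.129200) × (1−0.06) = 0.181448
P(Actuation path lost) [OR] = 1 − (1−0.17) × (1−0.36) = 0.468800
P(Brake command unavailable) [AND] = 0.181448 × 0.18 × 0.468800 = 0.015311
P(Autonomous vehicle fails to stop) [OR] = 1 − (1−0.006864) × (1−0.015311) = 0.022070
Rounded to 4 decimal places: P(Autonomous vehicle fails to stop) ≈ 0.0221.

0.0221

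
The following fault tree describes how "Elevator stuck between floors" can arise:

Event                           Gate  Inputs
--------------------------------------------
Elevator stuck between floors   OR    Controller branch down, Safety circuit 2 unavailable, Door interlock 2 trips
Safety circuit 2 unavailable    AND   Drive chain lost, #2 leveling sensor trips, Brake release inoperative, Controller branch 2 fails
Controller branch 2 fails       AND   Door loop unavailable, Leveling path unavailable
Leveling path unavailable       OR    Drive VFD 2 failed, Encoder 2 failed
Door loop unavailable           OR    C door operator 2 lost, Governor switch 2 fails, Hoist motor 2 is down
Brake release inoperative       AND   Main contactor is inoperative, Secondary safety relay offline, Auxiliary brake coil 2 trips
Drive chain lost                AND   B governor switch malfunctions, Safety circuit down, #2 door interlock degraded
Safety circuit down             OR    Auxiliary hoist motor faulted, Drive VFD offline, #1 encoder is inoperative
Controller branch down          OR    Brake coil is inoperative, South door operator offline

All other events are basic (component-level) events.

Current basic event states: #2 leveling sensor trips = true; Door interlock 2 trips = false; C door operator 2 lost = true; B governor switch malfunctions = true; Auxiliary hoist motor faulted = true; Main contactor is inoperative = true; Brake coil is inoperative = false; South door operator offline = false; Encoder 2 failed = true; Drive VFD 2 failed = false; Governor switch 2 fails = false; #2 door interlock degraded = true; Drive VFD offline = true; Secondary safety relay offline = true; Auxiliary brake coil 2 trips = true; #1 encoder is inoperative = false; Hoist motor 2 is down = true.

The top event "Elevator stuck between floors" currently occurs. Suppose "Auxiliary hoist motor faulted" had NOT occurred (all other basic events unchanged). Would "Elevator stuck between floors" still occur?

Counterfactual: set "Auxiliary hoist motor faulted" to not occurred.
Controller branch down [OR]: Brake coil is inoperative=not, South door operator offline=not → no input occurs → does not occur.
Safety circuit down [OR]: Auxiliary hoist motor faulted=not, Drive VFD offline=occurs, #1 encoder is inoperative=not → at least one input occurs → occurs.
Drive chain lost [AND]: B governor switch malfunctions=occurs, Safety circuit down=occurs, #2 door interlock degraded=occurs → all inputs occur → occurs.
Brake release inoperative [AND]: Main contactor is inoperative=occurs, Secondary safety relay offline=occurs, Auxiliary brake coil 2 trips=occurs → all inputs occur → occurs.
Door loop unavailable [OR]: C door operator 2 lost=occurs, Governor switch 2 fails=not, Hoist motor 2 is down=occurs → at least one input occurs → occurs.
Leveling path unavailable [OR]: Drive VFD 2 failed=not, Encoder 2 failed=occurs → at least one input occurs → occurs.
Controller branch 2 fails [AND]: Door loop unavailable=occurs, Leveling path unavailable=occurs → all inputs occur → occurs.
Safety circuit 2 unavailable [AND]: Drive chain lost=occurs, #2 leveling sensor trips=occurs, Brake release inoperative=occurs, Controller branch 2 fails=occurs → all inputs occur → occurs.
Elevator stuck between floors [OR]: Controller branch down=not, Safety circuit 2 unavailable=occurs, Door interlock 2 trips=not → at least one input occurs → occurs.

Yes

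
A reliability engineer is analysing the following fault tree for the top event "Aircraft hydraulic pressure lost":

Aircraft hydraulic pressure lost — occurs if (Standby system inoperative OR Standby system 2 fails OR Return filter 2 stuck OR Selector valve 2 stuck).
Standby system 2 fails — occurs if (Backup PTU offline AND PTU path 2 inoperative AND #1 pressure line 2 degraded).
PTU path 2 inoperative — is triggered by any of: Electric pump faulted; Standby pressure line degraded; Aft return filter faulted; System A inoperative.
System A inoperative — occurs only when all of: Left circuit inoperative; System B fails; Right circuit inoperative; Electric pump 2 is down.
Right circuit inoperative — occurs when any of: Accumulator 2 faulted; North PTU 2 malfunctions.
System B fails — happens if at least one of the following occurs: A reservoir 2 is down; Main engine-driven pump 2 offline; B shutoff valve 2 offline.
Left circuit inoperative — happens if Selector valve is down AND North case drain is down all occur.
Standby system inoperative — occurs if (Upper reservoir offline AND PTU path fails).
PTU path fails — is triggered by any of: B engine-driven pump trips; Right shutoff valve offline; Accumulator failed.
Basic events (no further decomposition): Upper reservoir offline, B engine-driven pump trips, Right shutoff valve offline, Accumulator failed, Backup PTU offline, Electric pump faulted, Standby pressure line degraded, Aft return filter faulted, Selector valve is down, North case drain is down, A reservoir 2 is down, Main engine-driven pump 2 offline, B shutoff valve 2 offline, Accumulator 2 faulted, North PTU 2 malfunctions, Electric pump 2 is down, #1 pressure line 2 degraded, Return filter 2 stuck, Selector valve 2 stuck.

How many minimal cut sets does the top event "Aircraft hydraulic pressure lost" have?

PTU path fails [OR]: union of children's cut sets → 3 cut set(s).
Standby system inoperative [AND]: one cut set from each child combined → 1 × 3 = 3 cut set(s).
Left circuit inoperative [AND]: one cut set from each child combined → 1 × 1 = 1 cut set(s).
System B fails [OR]: union of children's cut sets → 3 cut set(s).
Right circuit inoperative [OR]: union of children's cut sets → 2 cut set(s).
System A inoperative [AND]: one cut set from each child combined → 1 × 3 × 2 × 1 = 6 cut set(s).
PTU path 2 inoperative [OR]: union of children's cut sets → 9 cut set(s).
Standby system 2 fails [AND]: one cut set from each child combined → 1 × 9 × 1 = 9 cut set(s).
Aircraft hydraulic pressure lost [OR]: union of children's cut sets → 14 cut set(s).

14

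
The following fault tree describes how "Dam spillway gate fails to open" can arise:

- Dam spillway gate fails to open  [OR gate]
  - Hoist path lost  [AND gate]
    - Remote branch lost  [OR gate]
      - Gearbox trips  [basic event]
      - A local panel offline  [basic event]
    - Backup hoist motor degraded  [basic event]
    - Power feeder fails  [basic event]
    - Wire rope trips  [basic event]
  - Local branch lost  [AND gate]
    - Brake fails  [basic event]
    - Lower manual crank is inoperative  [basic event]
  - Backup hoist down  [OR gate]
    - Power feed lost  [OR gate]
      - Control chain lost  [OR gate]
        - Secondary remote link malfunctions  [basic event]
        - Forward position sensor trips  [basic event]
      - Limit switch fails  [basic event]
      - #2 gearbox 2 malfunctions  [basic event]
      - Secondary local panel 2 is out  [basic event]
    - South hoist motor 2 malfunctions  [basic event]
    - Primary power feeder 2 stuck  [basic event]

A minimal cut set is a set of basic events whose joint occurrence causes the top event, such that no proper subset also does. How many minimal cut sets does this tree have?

10

Remote branch lost [OR]: union of children's cut sets → 2 cut set(s).
Hoist path lost [AND]: one cut set from each child combined → 2 × 1 × 1 × 1 = 2 cut set(s).
Local branch lost [AND]: one cut set from each child combined → 1 × 1 = 1 cut set(s).
Control chain lost [OR]: union of children's cut sets → 2 cut set(s).
Power feed lost [OR]: union of children's cut sets → 5 cut set(s).
Backup hoist down [OR]: union of children's cut sets → 7 cut set(s).
Dam spillway gate fails to open [OR]: union of children's cut sets → 10 cut set(s).
Minimal cut sets: {Backup hoist motor degraded, Gearbox trips, Power feeder fails, Wire rope trips}; {A local panel offline, Backup hoist motor degraded, Power feeder fails, Wire rope trips}; {Brake fails, Lower manual crank is inoperative}; {Secondary remote link malfunctions}; {Forward position sensor trips}; {Limit switch fails}; {#2 gearbox 2 malfunctions}; {Secondary local panel 2 is out}; {South hoist motor 2 malfunctions}; {Primary power feeder 2 stuck}.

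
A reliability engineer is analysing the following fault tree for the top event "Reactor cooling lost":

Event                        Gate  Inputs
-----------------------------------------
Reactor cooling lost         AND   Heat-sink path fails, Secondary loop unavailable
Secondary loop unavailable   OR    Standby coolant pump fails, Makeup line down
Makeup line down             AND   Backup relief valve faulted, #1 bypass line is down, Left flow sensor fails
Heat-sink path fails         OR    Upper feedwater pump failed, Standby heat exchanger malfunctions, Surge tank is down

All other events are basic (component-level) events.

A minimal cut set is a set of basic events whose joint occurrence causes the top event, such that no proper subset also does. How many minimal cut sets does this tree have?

Heat-sink path fails [OR]: union of children's cut sets → 3 cut set(s).
Makeup line down [AND]: one cut set from each child combined → 1 × 1 × 1 = 1 cut set(s).
Secondary loop unavailable [OR]: union of children's cut sets → 2 cut set(s).
Reactor cooling lost [AND]: one cut set from each child combined → 3 × 2 = 6 cut set(s).
Minimal cut sets: {Standby coolant pump fails, Upper feedwater pump failed}; {#1 bypass line is down, Backup relief valve faulted, Left flow sensor fails, Upper feedwater pump failed}; {Standby coolant pump fails, Standby heat exchanger malfunctions}; {#1 bypass line is down, Backup relief valve faulted, Left flow sensor fails, Standby heat exchanger malfunctions}; {Standby coolant pump fails, Surge tank is down}; {#1 bypass line is down, Backup relief valve faulted, Left flow sensor fails, Surge tank is down}.

6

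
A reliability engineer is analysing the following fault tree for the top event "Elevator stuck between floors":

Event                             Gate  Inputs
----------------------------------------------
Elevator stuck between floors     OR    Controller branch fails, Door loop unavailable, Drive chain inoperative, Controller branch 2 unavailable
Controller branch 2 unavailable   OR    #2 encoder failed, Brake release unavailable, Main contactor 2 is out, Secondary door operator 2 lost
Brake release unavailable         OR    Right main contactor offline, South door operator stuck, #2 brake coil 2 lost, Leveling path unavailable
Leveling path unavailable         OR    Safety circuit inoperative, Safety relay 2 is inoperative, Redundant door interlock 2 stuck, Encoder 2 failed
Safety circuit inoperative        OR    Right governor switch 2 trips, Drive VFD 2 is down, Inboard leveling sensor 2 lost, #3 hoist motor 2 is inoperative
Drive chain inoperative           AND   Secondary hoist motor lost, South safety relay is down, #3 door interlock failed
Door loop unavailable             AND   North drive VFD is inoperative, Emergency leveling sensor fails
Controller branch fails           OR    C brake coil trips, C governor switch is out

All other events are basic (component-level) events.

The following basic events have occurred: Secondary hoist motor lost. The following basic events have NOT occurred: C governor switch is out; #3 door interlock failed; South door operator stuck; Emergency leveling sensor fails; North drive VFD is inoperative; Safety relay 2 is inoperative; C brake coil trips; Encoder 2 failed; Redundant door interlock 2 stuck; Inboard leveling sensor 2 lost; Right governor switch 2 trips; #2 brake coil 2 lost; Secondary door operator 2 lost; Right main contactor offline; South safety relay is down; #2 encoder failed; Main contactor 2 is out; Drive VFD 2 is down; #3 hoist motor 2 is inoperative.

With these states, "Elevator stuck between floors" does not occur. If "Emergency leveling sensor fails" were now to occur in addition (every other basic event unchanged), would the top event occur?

No

Counterfactual: set "Emergency leveling sensor fails" to occurred.
Controller branch fails [OR]: C brake coil trips=not, C governor switch is out=not → no input occurs → does not occur.
Door loop unavailable [AND]: North drive VFD is inoperative=not, Emergency leveling sensor fails=occurs → not all inputs occur → does not occur.
Drive chain inoperative [AND]: Secondary hoist motor lost=occurs, South safety relay is down=not, #3 door interlock failed=not → not all inputs occur → does not occur.
Safety circuit inoperative [OR]: Right governor switch 2 trips=not, Drive VFD 2 is down=not, Inboard leveling sensor 2 lost=not, #3 hoist motor 2 is inoperative=not → no input occurs → does not occur.
Leveling path unavailable [OR]: Safety circuit inoperative=not, Safety relay 2 is inoperative=not, Redundant door interlock 2 stuck=not, Encoder 2 failed=not → no input occurs → does not occur.
Brake release unavailable [OR]: Right main contactor offline=not, South door operator stuck=not, #2 brake coil 2 lost=not, Leveling path unavailable=not → no input occurs → does not occur.
Controller branch 2 unavailable [OR]: #2 encoder failed=not, Brake release unavailable=not, Main contactor 2 is out=not, Secondary door operator 2 lost=not → no input occurs → does not occur.
Elevator stuck between floors [OR]: Controller branch fails=not, Door loop unavailable=not, Drive chain inoperative=not, Controller branch 2 unavailable=not → no input occurs → does not occur.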